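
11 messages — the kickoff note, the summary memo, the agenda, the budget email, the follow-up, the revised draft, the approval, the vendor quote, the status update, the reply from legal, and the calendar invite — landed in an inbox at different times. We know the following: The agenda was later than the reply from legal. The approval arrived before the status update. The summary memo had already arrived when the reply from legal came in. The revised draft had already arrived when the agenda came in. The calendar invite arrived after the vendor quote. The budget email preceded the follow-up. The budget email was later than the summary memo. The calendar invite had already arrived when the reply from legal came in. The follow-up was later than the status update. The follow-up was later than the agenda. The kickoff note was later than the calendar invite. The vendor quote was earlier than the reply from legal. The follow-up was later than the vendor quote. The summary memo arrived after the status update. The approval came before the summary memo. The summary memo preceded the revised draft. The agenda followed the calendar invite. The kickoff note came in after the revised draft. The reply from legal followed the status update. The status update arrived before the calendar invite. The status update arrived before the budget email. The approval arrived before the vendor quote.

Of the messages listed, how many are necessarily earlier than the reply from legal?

Directly stated before the reply from legal: the calendar invite, the status update, the summary memo, and the vendor quote.
The approval reaches the reply from legal via the approval → the summary memo → the reply from legal.
No chain forces the kickoff note (or any of the others) ahead of the reply from legal.
That's the approval, the calendar invite, the status update, the summary memo, and the vendor quote — 5 in all.

5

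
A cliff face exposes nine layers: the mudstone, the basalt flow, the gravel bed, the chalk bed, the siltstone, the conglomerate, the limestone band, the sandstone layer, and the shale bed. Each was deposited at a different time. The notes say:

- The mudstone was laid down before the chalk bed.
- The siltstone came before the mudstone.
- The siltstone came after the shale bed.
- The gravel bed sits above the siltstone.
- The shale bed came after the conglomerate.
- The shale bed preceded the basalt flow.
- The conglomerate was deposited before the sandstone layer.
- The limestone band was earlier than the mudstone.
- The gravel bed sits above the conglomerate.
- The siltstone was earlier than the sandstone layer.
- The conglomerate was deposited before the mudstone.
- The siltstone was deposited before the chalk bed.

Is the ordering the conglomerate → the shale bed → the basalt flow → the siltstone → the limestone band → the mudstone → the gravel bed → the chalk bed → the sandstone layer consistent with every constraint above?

yes

Check each stated constraint against the proposed order — e.g. the conglomerate is ahead of the gravel bed; the conglomerate is ahead of the sandstone layer. Every pair is in the required order; nothing is violated.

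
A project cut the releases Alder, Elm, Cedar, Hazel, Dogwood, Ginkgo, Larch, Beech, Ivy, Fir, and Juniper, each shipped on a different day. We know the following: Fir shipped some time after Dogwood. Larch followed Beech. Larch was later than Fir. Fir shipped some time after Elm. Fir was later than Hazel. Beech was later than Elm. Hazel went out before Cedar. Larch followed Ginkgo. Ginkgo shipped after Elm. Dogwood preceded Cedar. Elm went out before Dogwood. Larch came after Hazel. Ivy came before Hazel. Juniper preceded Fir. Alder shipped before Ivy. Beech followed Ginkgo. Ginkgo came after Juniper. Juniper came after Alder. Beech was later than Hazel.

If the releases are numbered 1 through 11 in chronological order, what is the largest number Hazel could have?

Hazel must come before Beech, Cedar, Fir, and Larch — 4 releases forced after it.
Everything else can be placed before Hazel in some valid order, so Hazel can sit as late as position 11 − 4 = 7.

7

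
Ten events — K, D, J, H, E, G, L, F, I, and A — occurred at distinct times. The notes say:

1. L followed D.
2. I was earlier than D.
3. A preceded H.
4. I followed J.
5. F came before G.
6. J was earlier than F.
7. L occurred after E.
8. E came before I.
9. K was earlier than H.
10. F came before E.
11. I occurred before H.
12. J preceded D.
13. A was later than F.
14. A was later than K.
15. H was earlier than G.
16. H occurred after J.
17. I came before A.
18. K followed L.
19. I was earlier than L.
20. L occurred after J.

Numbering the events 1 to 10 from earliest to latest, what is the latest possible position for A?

A must come before G and H — 2 events forced after it.
Everything else can be placed before A in some valid order, so A can sit as late as position 10 − 2 = 8.

8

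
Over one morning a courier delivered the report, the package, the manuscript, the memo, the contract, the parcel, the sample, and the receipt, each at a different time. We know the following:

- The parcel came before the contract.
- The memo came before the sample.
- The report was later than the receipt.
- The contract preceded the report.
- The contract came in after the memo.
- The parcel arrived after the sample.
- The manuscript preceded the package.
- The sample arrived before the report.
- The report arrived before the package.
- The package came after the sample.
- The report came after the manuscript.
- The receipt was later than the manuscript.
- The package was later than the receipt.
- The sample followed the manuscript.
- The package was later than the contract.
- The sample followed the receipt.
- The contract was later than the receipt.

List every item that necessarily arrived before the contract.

Directly stated before the contract: the memo, the parcel, and the receipt.
The manuscript reaches the contract via the manuscript → the receipt → the contract.
The sample reaches the contract via the sample → the parcel → the contract.
No chain forces the report (or any of the others) ahead of the contract.

the manuscript, the memo, the parcel, the receipt, the sample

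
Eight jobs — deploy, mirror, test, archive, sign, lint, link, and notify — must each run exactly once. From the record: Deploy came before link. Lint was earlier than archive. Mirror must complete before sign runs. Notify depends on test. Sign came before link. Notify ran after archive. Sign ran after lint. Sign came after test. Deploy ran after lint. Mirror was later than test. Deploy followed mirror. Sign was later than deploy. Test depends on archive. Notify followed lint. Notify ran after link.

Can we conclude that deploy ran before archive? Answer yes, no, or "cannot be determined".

Tracing the constraints gives archive → test → mirror → deploy, so archive must come before deploy.
That means deploy cannot be before archive.

no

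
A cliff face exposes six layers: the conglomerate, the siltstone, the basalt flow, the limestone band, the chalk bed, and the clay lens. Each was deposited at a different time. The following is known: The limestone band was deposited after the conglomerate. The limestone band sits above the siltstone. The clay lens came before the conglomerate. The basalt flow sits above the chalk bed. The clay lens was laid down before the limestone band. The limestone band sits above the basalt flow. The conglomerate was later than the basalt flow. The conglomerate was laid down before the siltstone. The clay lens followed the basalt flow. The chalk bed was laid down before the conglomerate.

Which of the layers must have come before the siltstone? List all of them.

the basalt flow, the chalk bed, the clay lens, the conglomerate

Directly stated before the siltstone: the conglomerate.
The basalt flow reaches the siltstone via the basalt flow → the conglomerate → the siltstone.
The chalk bed reaches the siltstone via the chalk bed → the conglomerate → the siltstone.
The clay lens reaches the siltstone via the clay lens → the conglomerate → the siltstone.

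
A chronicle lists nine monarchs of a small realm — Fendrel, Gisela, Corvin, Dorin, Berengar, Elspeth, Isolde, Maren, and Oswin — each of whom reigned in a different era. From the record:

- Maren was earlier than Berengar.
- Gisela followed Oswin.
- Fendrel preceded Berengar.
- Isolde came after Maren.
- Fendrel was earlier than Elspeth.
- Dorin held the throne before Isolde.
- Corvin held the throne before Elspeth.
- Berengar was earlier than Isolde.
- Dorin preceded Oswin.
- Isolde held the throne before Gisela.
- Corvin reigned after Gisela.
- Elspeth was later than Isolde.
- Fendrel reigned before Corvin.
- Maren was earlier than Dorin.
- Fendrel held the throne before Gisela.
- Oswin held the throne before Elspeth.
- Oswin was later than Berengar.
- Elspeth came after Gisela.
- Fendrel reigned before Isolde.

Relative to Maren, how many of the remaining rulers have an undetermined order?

Forced after Maren: Berengar, Corvin, Dorin, Elspeth, Gisela, Isolde, and Oswin.
That leaves Fendrel with no forced order relative to Maren — 1.

1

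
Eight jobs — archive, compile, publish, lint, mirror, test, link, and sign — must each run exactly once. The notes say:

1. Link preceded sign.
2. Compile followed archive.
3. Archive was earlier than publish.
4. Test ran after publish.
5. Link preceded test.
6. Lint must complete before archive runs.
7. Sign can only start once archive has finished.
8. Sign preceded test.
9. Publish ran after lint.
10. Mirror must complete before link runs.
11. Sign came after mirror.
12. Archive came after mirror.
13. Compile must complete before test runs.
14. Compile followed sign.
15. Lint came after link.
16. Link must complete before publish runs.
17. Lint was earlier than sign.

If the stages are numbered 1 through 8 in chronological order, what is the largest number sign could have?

Sign must come before compile and test — 2 stages forced after it.
Everything else can be placed before sign in some valid order, so sign can sit as late as position 8 − 2 = 6.

6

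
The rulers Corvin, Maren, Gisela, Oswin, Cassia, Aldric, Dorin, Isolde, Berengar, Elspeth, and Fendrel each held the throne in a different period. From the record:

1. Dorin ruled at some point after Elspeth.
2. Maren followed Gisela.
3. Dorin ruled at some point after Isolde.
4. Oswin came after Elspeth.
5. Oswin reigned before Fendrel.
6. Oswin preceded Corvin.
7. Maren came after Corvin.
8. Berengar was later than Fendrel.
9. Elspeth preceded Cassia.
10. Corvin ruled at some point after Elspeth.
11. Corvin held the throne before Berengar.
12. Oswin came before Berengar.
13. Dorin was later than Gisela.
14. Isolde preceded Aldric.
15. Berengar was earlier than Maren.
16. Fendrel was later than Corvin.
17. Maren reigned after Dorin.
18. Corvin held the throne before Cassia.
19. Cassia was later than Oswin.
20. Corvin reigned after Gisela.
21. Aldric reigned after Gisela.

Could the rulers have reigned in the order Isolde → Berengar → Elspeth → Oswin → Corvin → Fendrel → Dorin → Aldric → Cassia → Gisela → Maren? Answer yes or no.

The constraints require Corvin before Berengar, but in the proposed sequence Berengar appears ahead of Corvin. That one violation is enough.

no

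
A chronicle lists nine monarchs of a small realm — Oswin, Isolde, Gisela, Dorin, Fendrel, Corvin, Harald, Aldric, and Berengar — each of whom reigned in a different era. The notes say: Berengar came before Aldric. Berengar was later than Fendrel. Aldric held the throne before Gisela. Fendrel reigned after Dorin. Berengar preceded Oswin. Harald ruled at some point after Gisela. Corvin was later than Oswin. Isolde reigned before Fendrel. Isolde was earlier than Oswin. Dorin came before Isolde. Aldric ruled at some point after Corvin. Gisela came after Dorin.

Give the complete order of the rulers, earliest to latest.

Dorin, Isolde, Fendrel, Berengar, Oswin, Corvin, Aldric, Gisela, Harald

The constraints fix every adjacent pair, so only one ordering works:
Dorin → Isolde → Fendrel → Berengar → Oswin → Corvin → Aldric → Gisela → Harald.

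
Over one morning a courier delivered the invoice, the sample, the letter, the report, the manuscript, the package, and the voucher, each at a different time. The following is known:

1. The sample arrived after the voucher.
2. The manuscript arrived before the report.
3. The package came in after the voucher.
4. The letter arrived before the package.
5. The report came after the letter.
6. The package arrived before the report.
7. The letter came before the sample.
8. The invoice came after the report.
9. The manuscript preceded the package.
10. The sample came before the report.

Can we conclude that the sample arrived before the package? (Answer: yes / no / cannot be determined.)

No chain of stated constraints runs from the sample to the package, and none runs from the package to the sample either.
So the relative order of the sample and the package is not fixed by the given facts.

cannot be determined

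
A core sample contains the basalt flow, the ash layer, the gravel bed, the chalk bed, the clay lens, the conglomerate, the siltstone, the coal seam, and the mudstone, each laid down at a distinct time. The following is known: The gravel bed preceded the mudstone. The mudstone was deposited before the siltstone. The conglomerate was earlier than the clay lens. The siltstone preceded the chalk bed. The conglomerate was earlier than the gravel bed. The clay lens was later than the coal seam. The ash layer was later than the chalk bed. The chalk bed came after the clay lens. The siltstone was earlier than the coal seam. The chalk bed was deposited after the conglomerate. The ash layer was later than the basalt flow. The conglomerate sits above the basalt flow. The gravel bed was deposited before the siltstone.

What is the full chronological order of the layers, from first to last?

the basalt flow, the conglomerate, the gravel bed, the mudstone, the siltstone, the coal seam, the clay lens, the chalk bed, the ash layer

The constraints fix every adjacent pair, so only one ordering works:
the basalt flow → the conglomerate → the gravel bed → the mudstone → the siltstone → the coal seam → the clay lens → the chalk bed → the ash layer.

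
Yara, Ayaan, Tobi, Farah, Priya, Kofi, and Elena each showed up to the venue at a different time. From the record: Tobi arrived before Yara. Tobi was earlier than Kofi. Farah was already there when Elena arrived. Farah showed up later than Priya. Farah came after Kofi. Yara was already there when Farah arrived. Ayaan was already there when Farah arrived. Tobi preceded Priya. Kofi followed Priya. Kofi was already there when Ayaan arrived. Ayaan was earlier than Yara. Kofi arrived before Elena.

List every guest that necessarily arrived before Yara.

Ayaan, Kofi, Priya, Tobi

Directly stated before Yara: Ayaan and Tobi.
Kofi reaches Yara via Kofi → Ayaan → Yara.
Priya reaches Yara via Priya → Kofi → Ayaan → Yara.
No chain forces Elena (or any of the others) ahead of Yara.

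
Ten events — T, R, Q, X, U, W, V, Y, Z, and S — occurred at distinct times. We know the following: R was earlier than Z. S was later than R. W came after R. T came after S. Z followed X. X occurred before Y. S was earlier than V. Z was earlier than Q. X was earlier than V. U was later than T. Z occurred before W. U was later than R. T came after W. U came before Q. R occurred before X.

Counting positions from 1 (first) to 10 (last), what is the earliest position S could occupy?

2

R must come before S — 1 forced predecessor.
Nothing else is forced ahead of S, so its earliest slot is position 1 + 1 = 2.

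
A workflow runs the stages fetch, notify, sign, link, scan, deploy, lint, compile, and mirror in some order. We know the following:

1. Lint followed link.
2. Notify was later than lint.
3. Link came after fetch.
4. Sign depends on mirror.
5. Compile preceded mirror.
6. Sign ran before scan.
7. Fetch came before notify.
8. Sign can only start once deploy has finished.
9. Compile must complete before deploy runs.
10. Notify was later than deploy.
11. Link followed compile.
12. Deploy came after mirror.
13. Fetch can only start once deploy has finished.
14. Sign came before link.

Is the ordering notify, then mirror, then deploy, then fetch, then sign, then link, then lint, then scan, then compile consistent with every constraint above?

no

The constraints require deploy before notify, but in the proposed sequence notify appears ahead of deploy. That one violation is enough.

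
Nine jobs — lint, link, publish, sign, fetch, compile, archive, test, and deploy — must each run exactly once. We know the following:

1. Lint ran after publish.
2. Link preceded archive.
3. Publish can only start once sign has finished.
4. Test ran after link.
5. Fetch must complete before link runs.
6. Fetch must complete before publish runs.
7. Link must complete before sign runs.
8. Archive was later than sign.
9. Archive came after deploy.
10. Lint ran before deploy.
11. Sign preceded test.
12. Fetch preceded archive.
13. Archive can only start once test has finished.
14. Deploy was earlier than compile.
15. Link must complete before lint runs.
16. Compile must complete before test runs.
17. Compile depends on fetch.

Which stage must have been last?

Every other stage has a chain of constraints placing it before archive, so archive is last.

archive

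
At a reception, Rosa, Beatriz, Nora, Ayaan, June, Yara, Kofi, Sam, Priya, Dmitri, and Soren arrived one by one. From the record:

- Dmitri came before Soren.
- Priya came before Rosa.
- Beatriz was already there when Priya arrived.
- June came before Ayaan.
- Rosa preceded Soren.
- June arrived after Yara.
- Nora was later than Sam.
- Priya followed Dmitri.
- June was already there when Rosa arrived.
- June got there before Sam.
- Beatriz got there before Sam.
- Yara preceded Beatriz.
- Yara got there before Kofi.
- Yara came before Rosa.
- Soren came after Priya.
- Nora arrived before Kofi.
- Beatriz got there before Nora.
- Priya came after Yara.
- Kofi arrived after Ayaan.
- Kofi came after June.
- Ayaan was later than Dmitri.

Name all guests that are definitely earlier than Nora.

Beatriz, June, Sam, Yara

Directly stated before Nora: Beatriz and Sam.
June reaches Nora via June → Sam → Nora.
Yara reaches Nora via Yara → Beatriz → Nora.
No chain forces Ayaan (or any of the others) ahead of Nora.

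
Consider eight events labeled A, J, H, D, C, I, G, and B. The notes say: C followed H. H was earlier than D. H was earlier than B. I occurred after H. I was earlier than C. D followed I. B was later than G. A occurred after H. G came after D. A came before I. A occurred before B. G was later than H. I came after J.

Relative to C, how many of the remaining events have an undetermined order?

Forced before C: A, H, I, and J.
That leaves B, D, and G with no forced order relative to C — 3.

3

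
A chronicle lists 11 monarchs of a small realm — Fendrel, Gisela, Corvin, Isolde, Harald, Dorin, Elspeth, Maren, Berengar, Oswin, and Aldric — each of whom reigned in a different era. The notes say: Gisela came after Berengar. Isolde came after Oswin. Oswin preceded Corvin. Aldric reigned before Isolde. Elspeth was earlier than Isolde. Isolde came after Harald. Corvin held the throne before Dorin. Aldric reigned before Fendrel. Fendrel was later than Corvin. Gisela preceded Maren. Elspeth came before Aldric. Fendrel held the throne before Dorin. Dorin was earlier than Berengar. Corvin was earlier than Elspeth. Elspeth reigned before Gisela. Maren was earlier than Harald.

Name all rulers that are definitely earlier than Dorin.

Directly stated before Dorin: Corvin and Fendrel.
Aldric reaches Dorin via Aldric → Fendrel → Dorin.
Elspeth reaches Dorin via Elspeth → Aldric → Fendrel → Dorin.
Oswin reaches Dorin via Oswin → Corvin → Dorin.
No chain forces Gisela (or any of the others) ahead of Dorin.

Aldric, Corvin, Elspeth, Fendrel, Oswin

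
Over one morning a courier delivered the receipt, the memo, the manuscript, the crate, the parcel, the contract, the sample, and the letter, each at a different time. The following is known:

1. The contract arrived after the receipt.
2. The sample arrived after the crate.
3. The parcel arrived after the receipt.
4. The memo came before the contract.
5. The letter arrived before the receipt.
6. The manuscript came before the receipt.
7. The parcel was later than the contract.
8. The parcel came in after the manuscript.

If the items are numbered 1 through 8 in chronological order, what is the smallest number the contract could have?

The letter, the manuscript, the memo, and the receipt must all come before the contract — 4 forced predecessors.
Nothing else is forced ahead of the contract, so its earliest slot is position 4 + 1 = 5.

5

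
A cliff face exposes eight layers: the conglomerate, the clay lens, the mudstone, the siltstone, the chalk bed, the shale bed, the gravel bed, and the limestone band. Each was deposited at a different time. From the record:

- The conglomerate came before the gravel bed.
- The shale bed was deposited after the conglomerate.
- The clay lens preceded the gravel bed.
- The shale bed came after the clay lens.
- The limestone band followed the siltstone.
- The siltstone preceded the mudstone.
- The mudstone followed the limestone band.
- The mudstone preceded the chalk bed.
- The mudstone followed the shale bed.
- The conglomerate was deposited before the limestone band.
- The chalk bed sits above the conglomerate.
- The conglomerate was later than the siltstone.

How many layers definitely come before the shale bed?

Directly stated before the shale bed: the clay lens and the conglomerate.
The siltstone reaches the shale bed via the siltstone → the conglomerate → the shale bed.
That's the clay lens, the conglomerate, and the siltstone — 3 in all.

3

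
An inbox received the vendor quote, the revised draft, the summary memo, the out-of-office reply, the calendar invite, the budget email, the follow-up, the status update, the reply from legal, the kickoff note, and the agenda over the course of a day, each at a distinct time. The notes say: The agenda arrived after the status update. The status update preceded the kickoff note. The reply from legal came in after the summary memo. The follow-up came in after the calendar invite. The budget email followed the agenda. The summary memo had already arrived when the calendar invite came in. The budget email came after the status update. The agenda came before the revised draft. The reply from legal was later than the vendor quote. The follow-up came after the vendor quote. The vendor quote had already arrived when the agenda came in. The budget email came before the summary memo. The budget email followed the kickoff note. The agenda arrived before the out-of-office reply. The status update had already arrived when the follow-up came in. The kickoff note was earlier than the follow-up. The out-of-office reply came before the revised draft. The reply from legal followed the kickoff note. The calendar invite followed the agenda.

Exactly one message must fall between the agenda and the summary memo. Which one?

Tracing the constraints gives the agenda → the budget email → the summary memo, so the budget email sits after the agenda and before the summary memo.
No other message is forced both after the agenda and before the summary memo.

the budget email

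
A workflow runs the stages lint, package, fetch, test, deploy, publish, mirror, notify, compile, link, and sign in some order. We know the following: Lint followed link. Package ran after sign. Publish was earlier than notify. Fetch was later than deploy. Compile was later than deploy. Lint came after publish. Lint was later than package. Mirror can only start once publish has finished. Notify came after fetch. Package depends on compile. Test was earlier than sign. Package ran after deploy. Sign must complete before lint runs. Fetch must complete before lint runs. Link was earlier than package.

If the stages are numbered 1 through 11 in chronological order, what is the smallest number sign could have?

Test must come before sign — 1 forced predecessor.
Nothing else is forced ahead of sign, so its earliest slot is position 1 + 1 = 2.

2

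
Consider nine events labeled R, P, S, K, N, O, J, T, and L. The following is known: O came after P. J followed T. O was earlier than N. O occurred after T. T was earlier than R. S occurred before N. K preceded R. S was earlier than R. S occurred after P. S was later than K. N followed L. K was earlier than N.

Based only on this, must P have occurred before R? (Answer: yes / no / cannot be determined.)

yes

Chain the constraints: P → S → R. Each link is directly stated, so P comes before R.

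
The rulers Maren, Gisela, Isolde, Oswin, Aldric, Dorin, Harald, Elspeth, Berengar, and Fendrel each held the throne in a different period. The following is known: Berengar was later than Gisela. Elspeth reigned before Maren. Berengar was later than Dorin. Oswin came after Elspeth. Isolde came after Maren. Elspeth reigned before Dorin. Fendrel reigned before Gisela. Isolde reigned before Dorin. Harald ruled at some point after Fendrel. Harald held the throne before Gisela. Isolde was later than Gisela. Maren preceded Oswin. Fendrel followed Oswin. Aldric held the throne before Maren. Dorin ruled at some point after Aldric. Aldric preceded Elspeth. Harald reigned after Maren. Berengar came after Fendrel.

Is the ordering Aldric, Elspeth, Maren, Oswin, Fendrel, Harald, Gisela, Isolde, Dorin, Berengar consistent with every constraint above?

yes

Check each stated constraint against the proposed order — e.g. Elspeth is ahead of Dorin; Aldric is ahead of Dorin. Every pair is in the required order; nothing is violated.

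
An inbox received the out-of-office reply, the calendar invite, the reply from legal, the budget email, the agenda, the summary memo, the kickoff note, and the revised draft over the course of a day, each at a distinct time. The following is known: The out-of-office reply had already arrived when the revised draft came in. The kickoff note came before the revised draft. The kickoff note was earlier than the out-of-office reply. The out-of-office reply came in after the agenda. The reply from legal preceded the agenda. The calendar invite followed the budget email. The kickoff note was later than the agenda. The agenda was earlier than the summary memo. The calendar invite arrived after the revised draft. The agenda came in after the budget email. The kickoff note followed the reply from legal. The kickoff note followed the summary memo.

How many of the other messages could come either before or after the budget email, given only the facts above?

Forced after the budget email: the agenda, the calendar invite, the kickoff note, the out-of-office reply, the revised draft, and the summary memo.
That leaves the reply from legal with no forced order relative to the budget email — 1.

1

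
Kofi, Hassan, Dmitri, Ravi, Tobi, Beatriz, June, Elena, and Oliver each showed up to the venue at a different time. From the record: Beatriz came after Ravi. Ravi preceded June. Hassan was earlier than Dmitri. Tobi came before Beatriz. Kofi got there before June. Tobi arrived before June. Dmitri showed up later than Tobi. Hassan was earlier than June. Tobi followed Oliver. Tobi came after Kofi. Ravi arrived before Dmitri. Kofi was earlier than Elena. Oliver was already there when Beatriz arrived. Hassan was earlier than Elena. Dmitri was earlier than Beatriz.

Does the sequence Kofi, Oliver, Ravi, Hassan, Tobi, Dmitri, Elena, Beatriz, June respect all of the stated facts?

yes

Check each stated constraint against the proposed order — e.g. Ravi is ahead of June; Kofi is ahead of June. Every pair is in the required order; nothing is violated.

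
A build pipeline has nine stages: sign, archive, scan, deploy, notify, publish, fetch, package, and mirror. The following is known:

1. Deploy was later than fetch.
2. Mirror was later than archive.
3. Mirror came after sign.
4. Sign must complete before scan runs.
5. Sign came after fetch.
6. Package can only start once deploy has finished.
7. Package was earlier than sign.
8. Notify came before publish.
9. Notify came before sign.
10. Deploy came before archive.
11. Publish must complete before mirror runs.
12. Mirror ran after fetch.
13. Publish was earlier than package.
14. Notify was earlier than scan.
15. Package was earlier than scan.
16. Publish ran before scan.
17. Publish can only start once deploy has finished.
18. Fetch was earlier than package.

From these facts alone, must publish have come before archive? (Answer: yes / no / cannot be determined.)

No chain of stated constraints runs from publish to archive, and none runs from archive to publish either.
So the relative order of publish and archive is not fixed by the given facts.

cannot be determined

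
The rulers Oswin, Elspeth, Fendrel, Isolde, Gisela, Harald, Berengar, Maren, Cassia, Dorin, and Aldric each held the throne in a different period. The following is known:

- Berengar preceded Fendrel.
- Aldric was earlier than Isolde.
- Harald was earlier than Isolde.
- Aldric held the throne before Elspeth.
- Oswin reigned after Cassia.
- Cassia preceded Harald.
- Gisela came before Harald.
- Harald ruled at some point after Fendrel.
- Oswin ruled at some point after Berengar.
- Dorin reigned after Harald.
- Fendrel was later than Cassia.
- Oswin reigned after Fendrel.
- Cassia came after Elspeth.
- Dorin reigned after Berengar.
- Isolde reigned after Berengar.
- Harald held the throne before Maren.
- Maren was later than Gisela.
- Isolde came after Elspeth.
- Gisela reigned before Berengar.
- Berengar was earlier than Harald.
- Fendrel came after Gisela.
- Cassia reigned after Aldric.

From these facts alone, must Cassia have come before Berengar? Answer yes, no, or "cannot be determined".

No chain of stated constraints runs from Cassia to Berengar, and none runs from Berengar to Cassia either.
So the relative order of Cassia and Berengar is not fixed by the given facts.

cannot be determined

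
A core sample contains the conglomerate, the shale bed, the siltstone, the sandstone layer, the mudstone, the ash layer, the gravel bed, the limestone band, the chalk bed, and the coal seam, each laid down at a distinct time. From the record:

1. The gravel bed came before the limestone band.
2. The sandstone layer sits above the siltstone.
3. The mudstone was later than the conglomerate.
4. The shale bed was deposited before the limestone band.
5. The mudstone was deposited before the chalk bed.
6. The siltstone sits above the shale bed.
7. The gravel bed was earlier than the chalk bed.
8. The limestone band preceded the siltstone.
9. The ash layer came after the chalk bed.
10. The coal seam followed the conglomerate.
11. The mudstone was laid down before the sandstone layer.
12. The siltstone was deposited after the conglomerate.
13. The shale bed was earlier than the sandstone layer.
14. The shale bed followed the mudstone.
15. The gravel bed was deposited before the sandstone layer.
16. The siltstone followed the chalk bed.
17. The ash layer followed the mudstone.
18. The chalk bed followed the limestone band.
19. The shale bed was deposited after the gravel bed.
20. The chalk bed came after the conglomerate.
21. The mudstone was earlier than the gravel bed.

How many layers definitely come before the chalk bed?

5

Directly stated before the chalk bed: the conglomerate, the gravel bed, the limestone band, and the mudstone.
The shale bed reaches the chalk bed via the shale bed → the limestone band → the chalk bed.
No chain forces the coal seam (or any of the others) ahead of the chalk bed.
That's the conglomerate, the gravel bed, the limestone band, the mudstone, and the shale bed — 5 in all.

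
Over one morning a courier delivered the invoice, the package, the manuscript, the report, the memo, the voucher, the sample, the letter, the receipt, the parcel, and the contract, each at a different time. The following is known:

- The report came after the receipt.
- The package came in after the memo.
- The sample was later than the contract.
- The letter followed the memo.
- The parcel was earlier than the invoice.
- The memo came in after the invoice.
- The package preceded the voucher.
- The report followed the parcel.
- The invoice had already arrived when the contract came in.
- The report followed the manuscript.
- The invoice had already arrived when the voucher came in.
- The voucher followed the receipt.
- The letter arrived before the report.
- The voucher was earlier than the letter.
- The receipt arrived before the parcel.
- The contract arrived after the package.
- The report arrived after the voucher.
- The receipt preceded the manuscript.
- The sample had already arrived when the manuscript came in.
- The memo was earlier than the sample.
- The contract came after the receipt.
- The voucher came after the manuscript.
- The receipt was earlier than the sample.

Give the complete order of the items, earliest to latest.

the receipt, the parcel, the invoice, the memo, the package, the contract, the sample, the manuscript, the voucher, the letter, the report

The constraints fix every adjacent pair, so only one ordering works:
the receipt → the parcel → the invoice → the memo → the package → the contract → the sample → the manuscript → the voucher → the letter → the report.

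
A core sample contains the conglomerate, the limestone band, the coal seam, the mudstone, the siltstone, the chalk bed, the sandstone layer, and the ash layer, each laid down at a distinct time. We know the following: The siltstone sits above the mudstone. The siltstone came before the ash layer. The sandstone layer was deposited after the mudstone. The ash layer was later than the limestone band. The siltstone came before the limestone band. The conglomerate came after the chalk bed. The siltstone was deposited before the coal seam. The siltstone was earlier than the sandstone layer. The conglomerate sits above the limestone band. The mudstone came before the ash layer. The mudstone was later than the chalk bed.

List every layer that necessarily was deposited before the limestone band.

the chalk bed, the mudstone, the siltstone

Directly stated before the limestone band: the siltstone.
The chalk bed reaches the limestone band via the chalk bed → the mudstone → the siltstone → the limestone band.
The mudstone reaches the limestone band via the mudstone → the siltstone → the limestone band.
No chain forces the ash layer (or any of the others) ahead of the limestone band.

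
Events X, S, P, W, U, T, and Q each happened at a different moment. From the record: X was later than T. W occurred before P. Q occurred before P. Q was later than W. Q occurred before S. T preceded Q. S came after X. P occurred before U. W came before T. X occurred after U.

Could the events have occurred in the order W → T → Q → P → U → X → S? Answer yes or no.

yes

Check each stated constraint against the proposed order — e.g. Q is ahead of S; T is ahead of X. Every pair is in the required order; nothing is violated.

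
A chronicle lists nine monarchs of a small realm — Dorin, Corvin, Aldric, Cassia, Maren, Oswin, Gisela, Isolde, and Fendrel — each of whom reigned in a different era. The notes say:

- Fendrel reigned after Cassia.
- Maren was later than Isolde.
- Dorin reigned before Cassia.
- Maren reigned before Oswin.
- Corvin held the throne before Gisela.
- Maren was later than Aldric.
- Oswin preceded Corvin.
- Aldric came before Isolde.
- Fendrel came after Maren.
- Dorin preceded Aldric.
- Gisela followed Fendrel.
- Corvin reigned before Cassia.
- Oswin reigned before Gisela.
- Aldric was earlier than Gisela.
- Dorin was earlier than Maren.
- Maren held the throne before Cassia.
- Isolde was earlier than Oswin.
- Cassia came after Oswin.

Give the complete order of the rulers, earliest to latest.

The constraints fix every adjacent pair, so only one ordering works:
Dorin → Aldric → Isolde → Maren → Oswin → Corvin → Cassia → Fendrel → Gisela.

Dorin, Aldric, Isolde, Maren, Oswin, Corvin, Cassia, Fendrel, Gisela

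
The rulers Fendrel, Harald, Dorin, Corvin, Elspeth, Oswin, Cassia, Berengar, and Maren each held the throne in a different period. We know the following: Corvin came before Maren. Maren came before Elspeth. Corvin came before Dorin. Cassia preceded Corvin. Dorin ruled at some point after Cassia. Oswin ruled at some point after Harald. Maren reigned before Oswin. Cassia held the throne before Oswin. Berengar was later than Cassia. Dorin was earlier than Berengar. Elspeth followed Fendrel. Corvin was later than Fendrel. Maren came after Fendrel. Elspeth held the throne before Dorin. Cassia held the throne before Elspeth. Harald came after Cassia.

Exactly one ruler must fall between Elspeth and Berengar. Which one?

Tracing the constraints gives Elspeth → Dorin → Berengar, so Dorin sits after Elspeth and before Berengar.
No other ruler is forced both after Elspeth and before Berengar.

Dorin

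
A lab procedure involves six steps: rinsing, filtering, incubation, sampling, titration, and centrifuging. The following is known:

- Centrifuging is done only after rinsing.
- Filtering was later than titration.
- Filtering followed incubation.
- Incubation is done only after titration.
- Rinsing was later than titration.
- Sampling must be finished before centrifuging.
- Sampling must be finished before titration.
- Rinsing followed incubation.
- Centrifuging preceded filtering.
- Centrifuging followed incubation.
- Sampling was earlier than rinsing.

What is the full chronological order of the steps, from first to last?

sampling, titration, incubation, rinsing, centrifuging, filtering

The constraints fix every adjacent pair, so only one ordering works:
sampling → titration → incubation → rinsing → centrifuging → filtering.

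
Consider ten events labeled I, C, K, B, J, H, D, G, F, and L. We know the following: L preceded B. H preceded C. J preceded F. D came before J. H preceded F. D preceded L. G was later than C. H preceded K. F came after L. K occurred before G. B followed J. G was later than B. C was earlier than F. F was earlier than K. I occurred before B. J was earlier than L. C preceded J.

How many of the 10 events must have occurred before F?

Directly stated before F: C, H, J, and L.
D reaches F via D → L → F.
No chain forces G (or any of the others) ahead of F.
That's C, D, H, J, and L — 5 in all.

5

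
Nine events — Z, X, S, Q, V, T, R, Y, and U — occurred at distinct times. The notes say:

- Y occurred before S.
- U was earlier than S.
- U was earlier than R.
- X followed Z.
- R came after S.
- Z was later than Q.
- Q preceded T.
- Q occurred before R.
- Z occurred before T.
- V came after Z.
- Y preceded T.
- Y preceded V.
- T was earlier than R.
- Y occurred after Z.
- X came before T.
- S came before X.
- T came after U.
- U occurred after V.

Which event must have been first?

Q has a chain of constraints placing it before every other event, so Q must be first.

Q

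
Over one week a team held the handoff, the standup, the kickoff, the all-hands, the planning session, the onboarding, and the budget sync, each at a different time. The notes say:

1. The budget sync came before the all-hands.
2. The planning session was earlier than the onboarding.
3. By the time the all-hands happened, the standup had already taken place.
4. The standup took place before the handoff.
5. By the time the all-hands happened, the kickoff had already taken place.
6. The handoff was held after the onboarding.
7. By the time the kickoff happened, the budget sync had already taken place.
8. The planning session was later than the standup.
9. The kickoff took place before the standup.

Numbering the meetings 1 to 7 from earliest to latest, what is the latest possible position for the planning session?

5

The planning session must come before the handoff and the onboarding — 2 meetings forced after it.
Everything else can be placed before the planning session in some valid order, so the planning session can sit as late as position 7 − 2 = 5.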